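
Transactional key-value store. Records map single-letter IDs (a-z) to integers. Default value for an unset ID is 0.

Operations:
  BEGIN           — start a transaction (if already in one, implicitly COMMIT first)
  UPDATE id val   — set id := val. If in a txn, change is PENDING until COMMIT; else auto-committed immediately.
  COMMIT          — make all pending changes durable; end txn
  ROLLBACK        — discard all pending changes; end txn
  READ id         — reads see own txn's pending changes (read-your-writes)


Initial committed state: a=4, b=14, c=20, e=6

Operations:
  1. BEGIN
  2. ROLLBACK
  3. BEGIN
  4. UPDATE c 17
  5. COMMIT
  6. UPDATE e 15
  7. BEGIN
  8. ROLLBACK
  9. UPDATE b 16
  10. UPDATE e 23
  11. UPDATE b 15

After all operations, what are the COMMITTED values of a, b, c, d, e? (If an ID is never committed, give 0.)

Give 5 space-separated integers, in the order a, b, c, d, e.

Initial committed: {a=4, b=14, c=20, e=6}
Op 1: BEGIN: in_txn=True, pending={}
Op 2: ROLLBACK: discarded pending []; in_txn=False
Op 3: BEGIN: in_txn=True, pending={}
Op 4: UPDATE c=17 (pending; pending now {c=17})
Op 5: COMMIT: merged ['c'] into committed; committed now {a=4, b=14, c=17, e=6}
Op 6: UPDATE e=15 (auto-commit; committed e=15)
Op 7: BEGIN: in_txn=True, pending={}
Op 8: ROLLBACK: discarded pending []; in_txn=False
Op 9: UPDATE b=16 (auto-commit; committed b=16)
Op 10: UPDATE e=23 (auto-commit; committed e=23)
Op 11: UPDATE b=15 (auto-commit; committed b=15)
Final committed: {a=4, b=15, c=17, e=23}

Answer: 4 15 17 0 23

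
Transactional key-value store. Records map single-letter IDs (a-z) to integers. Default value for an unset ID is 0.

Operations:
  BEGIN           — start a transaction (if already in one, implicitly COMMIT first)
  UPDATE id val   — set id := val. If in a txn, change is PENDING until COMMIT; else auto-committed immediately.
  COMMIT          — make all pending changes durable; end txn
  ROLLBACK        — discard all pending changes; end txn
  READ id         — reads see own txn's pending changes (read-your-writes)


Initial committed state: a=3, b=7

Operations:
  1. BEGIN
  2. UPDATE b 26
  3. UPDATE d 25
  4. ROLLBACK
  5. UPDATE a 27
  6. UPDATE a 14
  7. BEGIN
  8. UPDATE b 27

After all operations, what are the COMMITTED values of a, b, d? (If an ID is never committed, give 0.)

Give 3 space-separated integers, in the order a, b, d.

Initial committed: {a=3, b=7}
Op 1: BEGIN: in_txn=True, pending={}
Op 2: UPDATE b=26 (pending; pending now {b=26})
Op 3: UPDATE d=25 (pending; pending now {b=26, d=25})
Op 4: ROLLBACK: discarded pending ['b', 'd']; in_txn=False
Op 5: UPDATE a=27 (auto-commit; committed a=27)
Op 6: UPDATE a=14 (auto-commit; committed a=14)
Op 7: BEGIN: in_txn=True, pending={}
Op 8: UPDATE b=27 (pending; pending now {b=27})
Final committed: {a=14, b=7}

Answer: 14 7 0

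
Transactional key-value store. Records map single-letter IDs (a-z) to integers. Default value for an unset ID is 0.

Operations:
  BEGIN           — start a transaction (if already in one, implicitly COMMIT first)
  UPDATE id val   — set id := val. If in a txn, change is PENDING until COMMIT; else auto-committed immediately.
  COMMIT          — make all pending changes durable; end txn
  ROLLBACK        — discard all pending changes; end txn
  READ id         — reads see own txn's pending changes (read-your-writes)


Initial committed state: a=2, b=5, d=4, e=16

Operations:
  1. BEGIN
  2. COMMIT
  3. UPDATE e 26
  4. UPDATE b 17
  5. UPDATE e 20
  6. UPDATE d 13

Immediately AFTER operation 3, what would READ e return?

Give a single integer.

Initial committed: {a=2, b=5, d=4, e=16}
Op 1: BEGIN: in_txn=True, pending={}
Op 2: COMMIT: merged [] into committed; committed now {a=2, b=5, d=4, e=16}
Op 3: UPDATE e=26 (auto-commit; committed e=26)
After op 3: visible(e) = 26 (pending={}, committed={a=2, b=5, d=4, e=26})

Answer: 26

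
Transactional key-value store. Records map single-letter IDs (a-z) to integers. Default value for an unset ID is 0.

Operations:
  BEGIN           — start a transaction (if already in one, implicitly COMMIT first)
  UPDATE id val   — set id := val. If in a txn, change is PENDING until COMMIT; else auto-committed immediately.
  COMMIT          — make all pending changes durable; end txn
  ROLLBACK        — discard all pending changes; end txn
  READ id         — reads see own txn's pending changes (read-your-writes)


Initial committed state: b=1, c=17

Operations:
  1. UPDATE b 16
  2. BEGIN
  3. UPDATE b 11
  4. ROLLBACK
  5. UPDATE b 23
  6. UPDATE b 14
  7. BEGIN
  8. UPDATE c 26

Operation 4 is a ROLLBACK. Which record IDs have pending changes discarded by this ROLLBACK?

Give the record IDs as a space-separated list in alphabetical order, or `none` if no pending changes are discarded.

Answer: b

Derivation:
Initial committed: {b=1, c=17}
Op 1: UPDATE b=16 (auto-commit; committed b=16)
Op 2: BEGIN: in_txn=True, pending={}
Op 3: UPDATE b=11 (pending; pending now {b=11})
Op 4: ROLLBACK: discarded pending ['b']; in_txn=False
Op 5: UPDATE b=23 (auto-commit; committed b=23)
Op 6: UPDATE b=14 (auto-commit; committed b=14)
Op 7: BEGIN: in_txn=True, pending={}
Op 8: UPDATE c=26 (pending; pending now {c=26})
ROLLBACK at op 4 discards: ['b']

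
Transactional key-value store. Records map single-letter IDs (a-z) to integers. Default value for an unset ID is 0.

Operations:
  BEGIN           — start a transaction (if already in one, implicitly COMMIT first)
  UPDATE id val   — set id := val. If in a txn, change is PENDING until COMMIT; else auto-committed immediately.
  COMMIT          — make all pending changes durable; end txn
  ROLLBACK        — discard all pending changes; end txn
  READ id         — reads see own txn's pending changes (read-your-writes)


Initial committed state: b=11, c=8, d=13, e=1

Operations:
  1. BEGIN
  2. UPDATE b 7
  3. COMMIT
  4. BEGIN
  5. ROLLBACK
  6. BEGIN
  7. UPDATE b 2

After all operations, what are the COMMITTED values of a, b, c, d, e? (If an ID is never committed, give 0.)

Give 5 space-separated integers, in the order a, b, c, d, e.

Answer: 0 7 8 13 1

Derivation:
Initial committed: {b=11, c=8, d=13, e=1}
Op 1: BEGIN: in_txn=True, pending={}
Op 2: UPDATE b=7 (pending; pending now {b=7})
Op 3: COMMIT: merged ['b'] into committed; committed now {b=7, c=8, d=13, e=1}
Op 4: BEGIN: in_txn=True, pending={}
Op 5: ROLLBACK: discarded pending []; in_txn=False
Op 6: BEGIN: in_txn=True, pending={}
Op 7: UPDATE b=2 (pending; pending now {b=2})
Final committed: {b=7, c=8, d=13, e=1}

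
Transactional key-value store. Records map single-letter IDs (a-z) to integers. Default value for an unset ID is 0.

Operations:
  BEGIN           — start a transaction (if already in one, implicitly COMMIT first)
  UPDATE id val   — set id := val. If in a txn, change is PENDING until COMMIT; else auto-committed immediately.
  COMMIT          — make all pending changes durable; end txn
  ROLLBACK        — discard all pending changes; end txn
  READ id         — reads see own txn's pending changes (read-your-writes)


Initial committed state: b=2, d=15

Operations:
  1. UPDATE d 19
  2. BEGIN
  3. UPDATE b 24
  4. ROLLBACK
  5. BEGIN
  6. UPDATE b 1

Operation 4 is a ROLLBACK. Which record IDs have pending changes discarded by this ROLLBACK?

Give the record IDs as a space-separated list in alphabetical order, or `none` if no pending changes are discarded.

Initial committed: {b=2, d=15}
Op 1: UPDATE d=19 (auto-commit; committed d=19)
Op 2: BEGIN: in_txn=True, pending={}
Op 3: UPDATE b=24 (pending; pending now {b=24})
Op 4: ROLLBACK: discarded pending ['b']; in_txn=False
Op 5: BEGIN: in_txn=True, pending={}
Op 6: UPDATE b=1 (pending; pending now {b=1})
ROLLBACK at op 4 discards: ['b']

Answer: b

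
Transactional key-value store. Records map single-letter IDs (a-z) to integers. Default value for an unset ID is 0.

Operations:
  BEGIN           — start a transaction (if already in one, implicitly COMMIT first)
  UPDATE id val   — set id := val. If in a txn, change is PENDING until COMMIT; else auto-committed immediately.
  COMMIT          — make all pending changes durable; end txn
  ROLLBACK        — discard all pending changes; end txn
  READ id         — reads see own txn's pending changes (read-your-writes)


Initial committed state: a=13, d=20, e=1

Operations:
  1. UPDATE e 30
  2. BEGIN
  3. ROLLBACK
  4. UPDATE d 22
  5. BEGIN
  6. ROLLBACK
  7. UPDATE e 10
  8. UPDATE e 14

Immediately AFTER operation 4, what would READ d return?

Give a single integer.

Answer: 22

Derivation:
Initial committed: {a=13, d=20, e=1}
Op 1: UPDATE e=30 (auto-commit; committed e=30)
Op 2: BEGIN: in_txn=True, pending={}
Op 3: ROLLBACK: discarded pending []; in_txn=False
Op 4: UPDATE d=22 (auto-commit; committed d=22)
After op 4: visible(d) = 22 (pending={}, committed={a=13, d=22, e=30})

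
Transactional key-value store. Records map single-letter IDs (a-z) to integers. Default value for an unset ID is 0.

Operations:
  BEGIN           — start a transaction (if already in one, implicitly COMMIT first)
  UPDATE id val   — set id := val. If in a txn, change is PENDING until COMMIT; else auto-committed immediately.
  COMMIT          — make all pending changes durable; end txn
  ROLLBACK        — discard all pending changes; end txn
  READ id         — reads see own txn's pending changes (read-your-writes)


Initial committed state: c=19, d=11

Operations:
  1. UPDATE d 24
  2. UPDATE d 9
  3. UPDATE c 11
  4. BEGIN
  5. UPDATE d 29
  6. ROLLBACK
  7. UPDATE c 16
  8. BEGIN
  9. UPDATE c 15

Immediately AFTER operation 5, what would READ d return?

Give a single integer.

Answer: 29

Derivation:
Initial committed: {c=19, d=11}
Op 1: UPDATE d=24 (auto-commit; committed d=24)
Op 2: UPDATE d=9 (auto-commit; committed d=9)
Op 3: UPDATE c=11 (auto-commit; committed c=11)
Op 4: BEGIN: in_txn=True, pending={}
Op 5: UPDATE d=29 (pending; pending now {d=29})
After op 5: visible(d) = 29 (pending={d=29}, committed={c=11, d=9})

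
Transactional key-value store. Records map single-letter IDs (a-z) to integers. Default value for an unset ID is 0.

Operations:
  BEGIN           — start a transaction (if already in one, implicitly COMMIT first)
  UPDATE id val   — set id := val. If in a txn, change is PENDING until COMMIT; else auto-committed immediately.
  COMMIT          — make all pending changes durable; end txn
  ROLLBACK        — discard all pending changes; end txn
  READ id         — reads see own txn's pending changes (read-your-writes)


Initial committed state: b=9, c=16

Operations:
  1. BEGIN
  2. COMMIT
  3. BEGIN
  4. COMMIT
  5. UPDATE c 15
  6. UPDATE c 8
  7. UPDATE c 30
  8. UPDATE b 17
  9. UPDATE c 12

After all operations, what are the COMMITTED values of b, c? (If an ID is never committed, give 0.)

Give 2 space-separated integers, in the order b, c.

Answer: 17 12

Derivation:
Initial committed: {b=9, c=16}
Op 1: BEGIN: in_txn=True, pending={}
Op 2: COMMIT: merged [] into committed; committed now {b=9, c=16}
Op 3: BEGIN: in_txn=True, pending={}
Op 4: COMMIT: merged [] into committed; committed now {b=9, c=16}
Op 5: UPDATE c=15 (auto-commit; committed c=15)
Op 6: UPDATE c=8 (auto-commit; committed c=8)
Op 7: UPDATE c=30 (auto-commit; committed c=30)
Op 8: UPDATE b=17 (auto-commit; committed b=17)
Op 9: UPDATE c=12 (auto-commit; committed c=12)
Final committed: {b=17, c=12}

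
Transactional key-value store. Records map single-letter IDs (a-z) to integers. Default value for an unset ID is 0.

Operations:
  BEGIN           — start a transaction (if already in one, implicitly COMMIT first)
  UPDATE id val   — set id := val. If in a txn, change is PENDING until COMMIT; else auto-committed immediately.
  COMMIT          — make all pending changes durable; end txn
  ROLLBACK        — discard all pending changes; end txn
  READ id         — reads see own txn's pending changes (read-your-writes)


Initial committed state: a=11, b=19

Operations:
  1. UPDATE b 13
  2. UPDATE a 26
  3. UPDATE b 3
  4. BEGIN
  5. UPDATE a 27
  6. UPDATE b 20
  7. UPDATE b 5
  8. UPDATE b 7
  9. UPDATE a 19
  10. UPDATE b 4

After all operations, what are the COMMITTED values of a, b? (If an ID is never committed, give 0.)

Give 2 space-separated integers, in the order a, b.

Initial committed: {a=11, b=19}
Op 1: UPDATE b=13 (auto-commit; committed b=13)
Op 2: UPDATE a=26 (auto-commit; committed a=26)
Op 3: UPDATE b=3 (auto-commit; committed b=3)
Op 4: BEGIN: in_txn=True, pending={}
Op 5: UPDATE a=27 (pending; pending now {a=27})
Op 6: UPDATE b=20 (pending; pending now {a=27, b=20})
Op 7: UPDATE b=5 (pending; pending now {a=27, b=5})
Op 8: UPDATE b=7 (pending; pending now {a=27, b=7})
Op 9: UPDATE a=19 (pending; pending now {a=19, b=7})
Op 10: UPDATE b=4 (pending; pending now {a=19, b=4})
Final committed: {a=26, b=3}

Answer: 26 3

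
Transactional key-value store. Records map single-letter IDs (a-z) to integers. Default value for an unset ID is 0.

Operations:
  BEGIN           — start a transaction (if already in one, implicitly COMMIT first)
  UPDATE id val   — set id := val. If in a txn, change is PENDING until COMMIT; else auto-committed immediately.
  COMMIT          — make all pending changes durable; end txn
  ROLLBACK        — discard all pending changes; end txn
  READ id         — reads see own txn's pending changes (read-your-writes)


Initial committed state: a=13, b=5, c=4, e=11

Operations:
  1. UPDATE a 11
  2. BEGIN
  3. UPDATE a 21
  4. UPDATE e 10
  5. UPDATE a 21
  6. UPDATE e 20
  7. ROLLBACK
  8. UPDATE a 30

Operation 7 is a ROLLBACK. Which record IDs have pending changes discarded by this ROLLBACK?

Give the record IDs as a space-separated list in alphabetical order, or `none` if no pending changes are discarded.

Initial committed: {a=13, b=5, c=4, e=11}
Op 1: UPDATE a=11 (auto-commit; committed a=11)
Op 2: BEGIN: in_txn=True, pending={}
Op 3: UPDATE a=21 (pending; pending now {a=21})
Op 4: UPDATE e=10 (pending; pending now {a=21, e=10})
Op 5: UPDATE a=21 (pending; pending now {a=21, e=10})
Op 6: UPDATE e=20 (pending; pending now {a=21, e=20})
Op 7: ROLLBACK: discarded pending ['a', 'e']; in_txn=False
Op 8: UPDATE a=30 (auto-commit; committed a=30)
ROLLBACK at op 7 discards: ['a', 'e']

Answer: a e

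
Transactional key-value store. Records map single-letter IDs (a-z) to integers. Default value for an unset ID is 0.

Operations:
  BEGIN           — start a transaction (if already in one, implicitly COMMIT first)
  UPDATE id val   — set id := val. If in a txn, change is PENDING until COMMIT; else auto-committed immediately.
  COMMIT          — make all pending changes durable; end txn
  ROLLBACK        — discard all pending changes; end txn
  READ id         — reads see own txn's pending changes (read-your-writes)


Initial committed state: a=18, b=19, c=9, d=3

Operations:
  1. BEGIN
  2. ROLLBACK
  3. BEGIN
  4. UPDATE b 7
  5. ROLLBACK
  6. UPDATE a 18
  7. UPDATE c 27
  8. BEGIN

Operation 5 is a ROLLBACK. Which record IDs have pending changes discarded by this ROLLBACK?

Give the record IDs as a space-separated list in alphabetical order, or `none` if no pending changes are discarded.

Answer: b

Derivation:
Initial committed: {a=18, b=19, c=9, d=3}
Op 1: BEGIN: in_txn=True, pending={}
Op 2: ROLLBACK: discarded pending []; in_txn=False
Op 3: BEGIN: in_txn=True, pending={}
Op 4: UPDATE b=7 (pending; pending now {b=7})
Op 5: ROLLBACK: discarded pending ['b']; in_txn=False
Op 6: UPDATE a=18 (auto-commit; committed a=18)
Op 7: UPDATE c=27 (auto-commit; committed c=27)
Op 8: BEGIN: in_txn=True, pending={}
ROLLBACK at op 5 discards: ['b']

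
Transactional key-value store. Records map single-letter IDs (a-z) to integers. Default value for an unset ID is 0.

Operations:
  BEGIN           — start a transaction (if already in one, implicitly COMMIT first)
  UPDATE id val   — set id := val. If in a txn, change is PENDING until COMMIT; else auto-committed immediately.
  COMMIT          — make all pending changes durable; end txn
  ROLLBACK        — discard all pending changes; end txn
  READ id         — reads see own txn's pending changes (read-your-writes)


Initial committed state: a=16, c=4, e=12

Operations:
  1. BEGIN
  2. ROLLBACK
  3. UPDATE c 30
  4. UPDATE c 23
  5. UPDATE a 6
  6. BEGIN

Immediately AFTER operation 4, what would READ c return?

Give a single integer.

Answer: 23

Derivation:
Initial committed: {a=16, c=4, e=12}
Op 1: BEGIN: in_txn=True, pending={}
Op 2: ROLLBACK: discarded pending []; in_txn=False
Op 3: UPDATE c=30 (auto-commit; committed c=30)
Op 4: UPDATE c=23 (auto-commit; committed c=23)
After op 4: visible(c) = 23 (pending={}, committed={a=16, c=23, e=12})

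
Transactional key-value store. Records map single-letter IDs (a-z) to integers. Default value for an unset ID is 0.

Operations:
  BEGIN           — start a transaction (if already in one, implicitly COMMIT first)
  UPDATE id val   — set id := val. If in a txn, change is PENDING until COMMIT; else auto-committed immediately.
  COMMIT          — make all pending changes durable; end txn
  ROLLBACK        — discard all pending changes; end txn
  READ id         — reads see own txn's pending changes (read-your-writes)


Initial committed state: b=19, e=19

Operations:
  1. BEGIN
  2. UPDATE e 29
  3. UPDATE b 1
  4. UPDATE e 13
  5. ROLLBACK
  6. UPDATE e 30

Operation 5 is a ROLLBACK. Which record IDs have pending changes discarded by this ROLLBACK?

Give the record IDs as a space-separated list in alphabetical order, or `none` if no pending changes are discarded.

Initial committed: {b=19, e=19}
Op 1: BEGIN: in_txn=True, pending={}
Op 2: UPDATE e=29 (pending; pending now {e=29})
Op 3: UPDATE b=1 (pending; pending now {b=1, e=29})
Op 4: UPDATE e=13 (pending; pending now {b=1, e=13})
Op 5: ROLLBACK: discarded pending ['b', 'e']; in_txn=False
Op 6: UPDATE e=30 (auto-commit; committed e=30)
ROLLBACK at op 5 discards: ['b', 'e']

Answer: b e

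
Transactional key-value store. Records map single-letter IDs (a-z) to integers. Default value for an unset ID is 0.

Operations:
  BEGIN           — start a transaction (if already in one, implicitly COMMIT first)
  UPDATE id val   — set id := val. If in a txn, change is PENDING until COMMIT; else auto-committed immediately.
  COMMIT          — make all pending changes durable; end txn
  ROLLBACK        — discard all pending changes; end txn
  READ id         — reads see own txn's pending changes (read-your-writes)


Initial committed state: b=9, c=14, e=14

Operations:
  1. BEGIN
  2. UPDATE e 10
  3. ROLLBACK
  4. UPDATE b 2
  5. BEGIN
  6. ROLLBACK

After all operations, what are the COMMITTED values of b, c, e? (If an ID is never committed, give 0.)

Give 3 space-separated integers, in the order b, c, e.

Answer: 2 14 14

Derivation:
Initial committed: {b=9, c=14, e=14}
Op 1: BEGIN: in_txn=True, pending={}
Op 2: UPDATE e=10 (pending; pending now {e=10})
Op 3: ROLLBACK: discarded pending ['e']; in_txn=False
Op 4: UPDATE b=2 (auto-commit; committed b=2)
Op 5: BEGIN: in_txn=True, pending={}
Op 6: ROLLBACK: discarded pending []; in_txn=False
Final committed: {b=2, c=14, e=14}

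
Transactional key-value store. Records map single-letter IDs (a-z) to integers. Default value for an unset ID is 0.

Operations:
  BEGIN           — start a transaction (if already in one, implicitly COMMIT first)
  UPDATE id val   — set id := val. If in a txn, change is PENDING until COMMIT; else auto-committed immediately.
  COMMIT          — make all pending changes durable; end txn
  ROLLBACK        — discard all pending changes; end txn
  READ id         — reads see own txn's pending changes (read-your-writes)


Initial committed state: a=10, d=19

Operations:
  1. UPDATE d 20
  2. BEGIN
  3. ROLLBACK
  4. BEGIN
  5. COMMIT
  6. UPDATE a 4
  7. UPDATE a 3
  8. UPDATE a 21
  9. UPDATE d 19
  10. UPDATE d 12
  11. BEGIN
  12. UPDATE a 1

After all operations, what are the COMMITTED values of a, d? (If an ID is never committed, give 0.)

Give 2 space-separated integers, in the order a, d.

Answer: 21 12

Derivation:
Initial committed: {a=10, d=19}
Op 1: UPDATE d=20 (auto-commit; committed d=20)
Op 2: BEGIN: in_txn=True, pending={}
Op 3: ROLLBACK: discarded pending []; in_txn=False
Op 4: BEGIN: in_txn=True, pending={}
Op 5: COMMIT: merged [] into committed; committed now {a=10, d=20}
Op 6: UPDATE a=4 (auto-commit; committed a=4)
Op 7: UPDATE a=3 (auto-commit; committed a=3)
Op 8: UPDATE a=21 (auto-commit; committed a=21)
Op 9: UPDATE d=19 (auto-commit; committed d=19)
Op 10: UPDATE d=12 (auto-commit; committed d=12)
Op 11: BEGIN: in_txn=True, pending={}
Op 12: UPDATE a=1 (pending; pending now {a=1})
Final committed: {a=21, d=12}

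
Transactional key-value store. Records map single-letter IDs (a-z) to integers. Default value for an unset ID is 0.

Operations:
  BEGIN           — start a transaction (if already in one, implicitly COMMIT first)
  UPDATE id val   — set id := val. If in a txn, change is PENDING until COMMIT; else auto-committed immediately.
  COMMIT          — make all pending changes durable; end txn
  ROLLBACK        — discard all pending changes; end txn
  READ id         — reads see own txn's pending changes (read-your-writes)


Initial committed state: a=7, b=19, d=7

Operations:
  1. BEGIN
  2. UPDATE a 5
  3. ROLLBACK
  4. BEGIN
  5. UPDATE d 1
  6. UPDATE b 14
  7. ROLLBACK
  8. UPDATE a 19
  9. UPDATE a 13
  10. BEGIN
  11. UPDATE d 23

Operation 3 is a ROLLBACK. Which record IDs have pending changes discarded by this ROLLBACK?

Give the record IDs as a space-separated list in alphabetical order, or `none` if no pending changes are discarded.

Initial committed: {a=7, b=19, d=7}
Op 1: BEGIN: in_txn=True, pending={}
Op 2: UPDATE a=5 (pending; pending now {a=5})
Op 3: ROLLBACK: discarded pending ['a']; in_txn=False
Op 4: BEGIN: in_txn=True, pending={}
Op 5: UPDATE d=1 (pending; pending now {d=1})
Op 6: UPDATE b=14 (pending; pending now {b=14, d=1})
Op 7: ROLLBACK: discarded pending ['b', 'd']; in_txn=False
Op 8: UPDATE a=19 (auto-commit; committed a=19)
Op 9: UPDATE a=13 (auto-commit; committed a=13)
Op 10: BEGIN: in_txn=True, pending={}
Op 11: UPDATE d=23 (pending; pending now {d=23})
ROLLBACK at op 3 discards: ['a']

Answer: a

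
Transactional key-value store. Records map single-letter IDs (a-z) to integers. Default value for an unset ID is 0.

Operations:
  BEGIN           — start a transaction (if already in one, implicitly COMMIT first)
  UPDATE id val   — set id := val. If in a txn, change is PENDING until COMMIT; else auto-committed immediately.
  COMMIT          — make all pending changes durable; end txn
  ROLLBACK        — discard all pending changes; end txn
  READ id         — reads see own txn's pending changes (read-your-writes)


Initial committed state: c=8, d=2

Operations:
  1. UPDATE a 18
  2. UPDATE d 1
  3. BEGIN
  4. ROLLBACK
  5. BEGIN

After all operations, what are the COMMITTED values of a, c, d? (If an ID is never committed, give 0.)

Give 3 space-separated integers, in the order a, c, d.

Initial committed: {c=8, d=2}
Op 1: UPDATE a=18 (auto-commit; committed a=18)
Op 2: UPDATE d=1 (auto-commit; committed d=1)
Op 3: BEGIN: in_txn=True, pending={}
Op 4: ROLLBACK: discarded pending []; in_txn=False
Op 5: BEGIN: in_txn=True, pending={}
Final committed: {a=18, c=8, d=1}

Answer: 18 8 1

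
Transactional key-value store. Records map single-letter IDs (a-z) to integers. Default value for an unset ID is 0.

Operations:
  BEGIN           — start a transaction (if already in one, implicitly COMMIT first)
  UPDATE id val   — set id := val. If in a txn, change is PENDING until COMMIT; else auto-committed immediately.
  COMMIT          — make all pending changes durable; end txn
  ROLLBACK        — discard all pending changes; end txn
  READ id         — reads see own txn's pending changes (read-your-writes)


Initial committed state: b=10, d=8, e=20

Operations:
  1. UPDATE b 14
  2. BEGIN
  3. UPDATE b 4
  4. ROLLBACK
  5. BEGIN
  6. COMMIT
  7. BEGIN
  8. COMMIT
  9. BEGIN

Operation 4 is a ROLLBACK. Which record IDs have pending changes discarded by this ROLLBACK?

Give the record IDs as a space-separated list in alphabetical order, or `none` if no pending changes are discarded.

Initial committed: {b=10, d=8, e=20}
Op 1: UPDATE b=14 (auto-commit; committed b=14)
Op 2: BEGIN: in_txn=True, pending={}
Op 3: UPDATE b=4 (pending; pending now {b=4})
Op 4: ROLLBACK: discarded pending ['b']; in_txn=False
Op 5: BEGIN: in_txn=True, pending={}
Op 6: COMMIT: merged [] into committed; committed now {b=14, d=8, e=20}
Op 7: BEGIN: in_txn=True, pending={}
Op 8: COMMIT: merged [] into committed; committed now {b=14, d=8, e=20}
Op 9: BEGIN: in_txn=True, pending={}
ROLLBACK at op 4 discards: ['b']

Answer: b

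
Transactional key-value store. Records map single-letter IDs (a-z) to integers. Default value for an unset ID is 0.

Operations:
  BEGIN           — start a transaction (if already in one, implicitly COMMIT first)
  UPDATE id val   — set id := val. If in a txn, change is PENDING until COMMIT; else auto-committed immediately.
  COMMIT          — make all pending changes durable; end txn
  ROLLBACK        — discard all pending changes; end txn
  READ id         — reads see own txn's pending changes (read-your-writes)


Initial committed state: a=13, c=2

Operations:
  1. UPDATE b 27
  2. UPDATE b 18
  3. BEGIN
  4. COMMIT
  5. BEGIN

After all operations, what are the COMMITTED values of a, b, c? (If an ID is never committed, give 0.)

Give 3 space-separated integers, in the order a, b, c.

Initial committed: {a=13, c=2}
Op 1: UPDATE b=27 (auto-commit; committed b=27)
Op 2: UPDATE b=18 (auto-commit; committed b=18)
Op 3: BEGIN: in_txn=True, pending={}
Op 4: COMMIT: merged [] into committed; committed now {a=13, b=18, c=2}
Op 5: BEGIN: in_txn=True, pending={}
Final committed: {a=13, b=18, c=2}

Answer: 13 18 2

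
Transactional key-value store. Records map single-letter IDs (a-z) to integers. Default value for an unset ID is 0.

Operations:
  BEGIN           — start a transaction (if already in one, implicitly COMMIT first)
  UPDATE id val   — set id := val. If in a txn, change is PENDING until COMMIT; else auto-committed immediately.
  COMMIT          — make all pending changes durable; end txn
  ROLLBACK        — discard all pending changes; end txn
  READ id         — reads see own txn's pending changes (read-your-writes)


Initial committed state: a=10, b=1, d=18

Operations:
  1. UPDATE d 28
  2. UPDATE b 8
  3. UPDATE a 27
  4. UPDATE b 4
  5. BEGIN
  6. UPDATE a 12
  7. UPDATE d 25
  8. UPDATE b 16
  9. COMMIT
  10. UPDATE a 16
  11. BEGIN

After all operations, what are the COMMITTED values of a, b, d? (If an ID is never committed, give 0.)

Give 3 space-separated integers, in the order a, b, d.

Answer: 16 16 25

Derivation:
Initial committed: {a=10, b=1, d=18}
Op 1: UPDATE d=28 (auto-commit; committed d=28)
Op 2: UPDATE b=8 (auto-commit; committed b=8)
Op 3: UPDATE a=27 (auto-commit; committed a=27)
Op 4: UPDATE b=4 (auto-commit; committed b=4)
Op 5: BEGIN: in_txn=True, pending={}
Op 6: UPDATE a=12 (pending; pending now {a=12})
Op 7: UPDATE d=25 (pending; pending now {a=12, d=25})
Op 8: UPDATE b=16 (pending; pending now {a=12, b=16, d=25})
Op 9: COMMIT: merged ['a', 'b', 'd'] into committed; committed now {a=12, b=16, d=25}
Op 10: UPDATE a=16 (auto-commit; committed a=16)
Op 11: BEGIN: in_txn=True, pending={}
Final committed: {a=16, b=16, d=25}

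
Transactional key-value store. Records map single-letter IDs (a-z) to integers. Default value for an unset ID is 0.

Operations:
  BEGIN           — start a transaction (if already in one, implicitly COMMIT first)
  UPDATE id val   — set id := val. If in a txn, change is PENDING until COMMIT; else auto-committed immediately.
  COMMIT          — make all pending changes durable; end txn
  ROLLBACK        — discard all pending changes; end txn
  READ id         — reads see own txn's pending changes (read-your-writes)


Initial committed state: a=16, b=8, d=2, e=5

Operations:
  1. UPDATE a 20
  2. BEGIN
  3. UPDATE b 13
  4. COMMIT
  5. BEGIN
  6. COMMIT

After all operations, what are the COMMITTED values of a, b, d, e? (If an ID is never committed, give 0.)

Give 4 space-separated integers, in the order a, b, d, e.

Initial committed: {a=16, b=8, d=2, e=5}
Op 1: UPDATE a=20 (auto-commit; committed a=20)
Op 2: BEGIN: in_txn=True, pending={}
Op 3: UPDATE b=13 (pending; pending now {b=13})
Op 4: COMMIT: merged ['b'] into committed; committed now {a=20, b=13, d=2, e=5}
Op 5: BEGIN: in_txn=True, pending={}
Op 6: COMMIT: merged [] into committed; committed now {a=20, b=13, d=2, e=5}
Final committed: {a=20, b=13, d=2, e=5}

Answer: 20 13 2 5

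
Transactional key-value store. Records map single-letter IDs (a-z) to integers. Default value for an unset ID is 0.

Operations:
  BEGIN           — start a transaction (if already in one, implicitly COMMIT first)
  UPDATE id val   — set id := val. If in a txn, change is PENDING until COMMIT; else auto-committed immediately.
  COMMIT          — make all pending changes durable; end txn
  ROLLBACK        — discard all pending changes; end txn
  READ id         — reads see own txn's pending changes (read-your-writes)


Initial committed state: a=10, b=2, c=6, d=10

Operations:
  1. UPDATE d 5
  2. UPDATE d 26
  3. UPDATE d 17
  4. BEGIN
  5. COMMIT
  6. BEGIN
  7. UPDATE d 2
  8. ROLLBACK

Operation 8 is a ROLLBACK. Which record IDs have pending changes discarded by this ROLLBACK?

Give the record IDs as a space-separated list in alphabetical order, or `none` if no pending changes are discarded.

Answer: d

Derivation:
Initial committed: {a=10, b=2, c=6, d=10}
Op 1: UPDATE d=5 (auto-commit; committed d=5)
Op 2: UPDATE d=26 (auto-commit; committed d=26)
Op 3: UPDATE d=17 (auto-commit; committed d=17)
Op 4: BEGIN: in_txn=True, pending={}
Op 5: COMMIT: merged [] into committed; committed now {a=10, b=2, c=6, d=17}
Op 6: BEGIN: in_txn=True, pending={}
Op 7: UPDATE d=2 (pending; pending now {d=2})
Op 8: ROLLBACK: discarded pending ['d']; in_txn=False
ROLLBACK at op 8 discards: ['d']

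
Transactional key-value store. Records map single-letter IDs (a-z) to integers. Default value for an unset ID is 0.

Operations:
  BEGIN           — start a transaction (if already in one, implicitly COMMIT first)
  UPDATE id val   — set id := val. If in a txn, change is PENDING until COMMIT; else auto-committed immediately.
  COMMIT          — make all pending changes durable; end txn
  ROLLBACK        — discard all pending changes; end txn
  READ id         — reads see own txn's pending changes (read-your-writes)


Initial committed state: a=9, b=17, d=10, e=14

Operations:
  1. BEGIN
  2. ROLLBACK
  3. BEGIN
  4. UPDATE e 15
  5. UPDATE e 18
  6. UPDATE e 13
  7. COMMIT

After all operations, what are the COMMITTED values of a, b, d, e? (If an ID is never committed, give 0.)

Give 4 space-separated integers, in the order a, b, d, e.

Initial committed: {a=9, b=17, d=10, e=14}
Op 1: BEGIN: in_txn=True, pending={}
Op 2: ROLLBACK: discarded pending []; in_txn=False
Op 3: BEGIN: in_txn=True, pending={}
Op 4: UPDATE e=15 (pending; pending now {e=15})
Op 5: UPDATE e=18 (pending; pending now {e=18})
Op 6: UPDATE e=13 (pending; pending now {e=13})
Op 7: COMMIT: merged ['e'] into committed; committed now {a=9, b=17, d=10, e=13}
Final committed: {a=9, b=17, d=10, e=13}

Answer: 9 17 10 13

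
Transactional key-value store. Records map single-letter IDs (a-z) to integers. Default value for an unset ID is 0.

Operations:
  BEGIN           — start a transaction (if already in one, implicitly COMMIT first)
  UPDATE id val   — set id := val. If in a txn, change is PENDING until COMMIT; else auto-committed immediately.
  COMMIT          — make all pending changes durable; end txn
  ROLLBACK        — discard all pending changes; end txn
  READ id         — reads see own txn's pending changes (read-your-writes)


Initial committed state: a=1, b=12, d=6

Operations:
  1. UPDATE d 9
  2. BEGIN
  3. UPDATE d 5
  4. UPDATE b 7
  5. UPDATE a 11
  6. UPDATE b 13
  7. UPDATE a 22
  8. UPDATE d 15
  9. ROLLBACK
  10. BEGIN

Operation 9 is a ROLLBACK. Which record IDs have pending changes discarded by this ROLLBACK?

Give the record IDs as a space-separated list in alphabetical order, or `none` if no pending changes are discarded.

Answer: a b d

Derivation:
Initial committed: {a=1, b=12, d=6}
Op 1: UPDATE d=9 (auto-commit; committed d=9)
Op 2: BEGIN: in_txn=True, pending={}
Op 3: UPDATE d=5 (pending; pending now {d=5})
Op 4: UPDATE b=7 (pending; pending now {b=7, d=5})
Op 5: UPDATE a=11 (pending; pending now {a=11, b=7, d=5})
Op 6: UPDATE b=13 (pending; pending now {a=11, b=13, d=5})
Op 7: UPDATE a=22 (pending; pending now {a=22, b=13, d=5})
Op 8: UPDATE d=15 (pending; pending now {a=22, b=13, d=15})
Op 9: ROLLBACK: discarded pending ['a', 'b', 'd']; in_txn=False
Op 10: BEGIN: in_txn=True, pending={}
ROLLBACK at op 9 discards: ['a', 'b', 'd']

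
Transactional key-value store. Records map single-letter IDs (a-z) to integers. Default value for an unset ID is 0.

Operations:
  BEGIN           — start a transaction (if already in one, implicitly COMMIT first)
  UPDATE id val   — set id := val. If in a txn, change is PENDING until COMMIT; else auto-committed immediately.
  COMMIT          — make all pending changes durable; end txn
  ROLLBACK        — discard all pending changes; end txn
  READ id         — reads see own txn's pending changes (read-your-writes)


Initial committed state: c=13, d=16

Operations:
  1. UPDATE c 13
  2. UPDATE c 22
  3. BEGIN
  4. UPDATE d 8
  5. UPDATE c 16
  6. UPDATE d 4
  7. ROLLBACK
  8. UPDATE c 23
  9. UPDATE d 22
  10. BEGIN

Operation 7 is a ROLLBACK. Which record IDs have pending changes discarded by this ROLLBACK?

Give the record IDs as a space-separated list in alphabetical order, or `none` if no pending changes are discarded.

Answer: c d

Derivation:
Initial committed: {c=13, d=16}
Op 1: UPDATE c=13 (auto-commit; committed c=13)
Op 2: UPDATE c=22 (auto-commit; committed c=22)
Op 3: BEGIN: in_txn=True, pending={}
Op 4: UPDATE d=8 (pending; pending now {d=8})
Op 5: UPDATE c=16 (pending; pending now {c=16, d=8})
Op 6: UPDATE d=4 (pending; pending now {c=16, d=4})
Op 7: ROLLBACK: discarded pending ['c', 'd']; in_txn=False
Op 8: UPDATE c=23 (auto-commit; committed c=23)
Op 9: UPDATE d=22 (auto-commit; committed d=22)
Op 10: BEGIN: in_txn=True, pending={}
ROLLBACK at op 7 discards: ['c', 'd']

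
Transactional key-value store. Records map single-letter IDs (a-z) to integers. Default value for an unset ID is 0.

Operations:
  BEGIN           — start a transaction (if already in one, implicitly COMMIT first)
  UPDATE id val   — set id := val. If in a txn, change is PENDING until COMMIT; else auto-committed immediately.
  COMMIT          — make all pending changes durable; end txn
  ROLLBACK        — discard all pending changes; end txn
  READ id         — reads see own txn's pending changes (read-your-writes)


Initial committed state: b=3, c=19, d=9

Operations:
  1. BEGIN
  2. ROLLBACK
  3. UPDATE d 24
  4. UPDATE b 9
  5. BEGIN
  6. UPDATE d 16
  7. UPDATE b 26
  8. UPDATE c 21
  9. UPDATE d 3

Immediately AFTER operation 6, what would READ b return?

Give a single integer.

Initial committed: {b=3, c=19, d=9}
Op 1: BEGIN: in_txn=True, pending={}
Op 2: ROLLBACK: discarded pending []; in_txn=False
Op 3: UPDATE d=24 (auto-commit; committed d=24)
Op 4: UPDATE b=9 (auto-commit; committed b=9)
Op 5: BEGIN: in_txn=True, pending={}
Op 6: UPDATE d=16 (pending; pending now {d=16})
After op 6: visible(b) = 9 (pending={d=16}, committed={b=9, c=19, d=24})

Answer: 9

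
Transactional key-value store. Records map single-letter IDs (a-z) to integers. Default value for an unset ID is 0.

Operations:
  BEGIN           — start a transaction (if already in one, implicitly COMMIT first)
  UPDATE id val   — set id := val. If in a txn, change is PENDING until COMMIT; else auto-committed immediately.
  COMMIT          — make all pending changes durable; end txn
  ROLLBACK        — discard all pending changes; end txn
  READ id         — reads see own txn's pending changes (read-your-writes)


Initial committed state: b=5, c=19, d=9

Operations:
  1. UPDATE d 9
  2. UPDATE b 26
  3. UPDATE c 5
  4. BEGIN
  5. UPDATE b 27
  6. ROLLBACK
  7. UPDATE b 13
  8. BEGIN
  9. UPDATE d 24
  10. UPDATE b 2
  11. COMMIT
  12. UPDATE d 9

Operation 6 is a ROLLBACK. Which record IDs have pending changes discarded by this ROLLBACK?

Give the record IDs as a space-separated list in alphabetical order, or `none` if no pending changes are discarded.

Answer: b

Derivation:
Initial committed: {b=5, c=19, d=9}
Op 1: UPDATE d=9 (auto-commit; committed d=9)
Op 2: UPDATE b=26 (auto-commit; committed b=26)
Op 3: UPDATE c=5 (auto-commit; committed c=5)
Op 4: BEGIN: in_txn=True, pending={}
Op 5: UPDATE b=27 (pending; pending now {b=27})
Op 6: ROLLBACK: discarded pending ['b']; in_txn=False
Op 7: UPDATE b=13 (auto-commit; committed b=13)
Op 8: BEGIN: in_txn=True, pending={}
Op 9: UPDATE d=24 (pending; pending now {d=24})
Op 10: UPDATE b=2 (pending; pending now {b=2, d=24})
Op 11: COMMIT: merged ['b', 'd'] into committed; committed now {b=2, c=5, d=24}
Op 12: UPDATE d=9 (auto-commit; committed d=9)
ROLLBACK at op 6 discards: ['b']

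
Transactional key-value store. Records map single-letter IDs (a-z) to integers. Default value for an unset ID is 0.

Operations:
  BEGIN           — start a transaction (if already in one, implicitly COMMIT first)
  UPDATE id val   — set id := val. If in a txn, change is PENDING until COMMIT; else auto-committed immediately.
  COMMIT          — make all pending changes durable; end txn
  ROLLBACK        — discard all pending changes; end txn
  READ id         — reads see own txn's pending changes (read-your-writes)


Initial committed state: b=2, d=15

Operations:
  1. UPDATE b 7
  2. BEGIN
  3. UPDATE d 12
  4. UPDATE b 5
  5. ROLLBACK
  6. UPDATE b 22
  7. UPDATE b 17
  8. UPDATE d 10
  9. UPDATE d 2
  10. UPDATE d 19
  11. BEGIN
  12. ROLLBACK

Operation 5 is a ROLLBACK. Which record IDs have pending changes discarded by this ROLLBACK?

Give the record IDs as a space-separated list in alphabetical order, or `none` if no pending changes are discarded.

Answer: b d

Derivation:
Initial committed: {b=2, d=15}
Op 1: UPDATE b=7 (auto-commit; committed b=7)
Op 2: BEGIN: in_txn=True, pending={}
Op 3: UPDATE d=12 (pending; pending now {d=12})
Op 4: UPDATE b=5 (pending; pending now {b=5, d=12})
Op 5: ROLLBACK: discarded pending ['b', 'd']; in_txn=False
Op 6: UPDATE b=22 (auto-commit; committed b=22)
Op 7: UPDATE b=17 (auto-commit; committed b=17)
Op 8: UPDATE d=10 (auto-commit; committed d=10)
Op 9: UPDATE d=2 (auto-commit; committed d=2)
Op 10: UPDATE d=19 (auto-commit; committed d=19)
Op 11: BEGIN: in_txn=True, pending={}
Op 12: ROLLBACK: discarded pending []; in_txn=False
ROLLBACK at op 5 discards: ['b', 'd']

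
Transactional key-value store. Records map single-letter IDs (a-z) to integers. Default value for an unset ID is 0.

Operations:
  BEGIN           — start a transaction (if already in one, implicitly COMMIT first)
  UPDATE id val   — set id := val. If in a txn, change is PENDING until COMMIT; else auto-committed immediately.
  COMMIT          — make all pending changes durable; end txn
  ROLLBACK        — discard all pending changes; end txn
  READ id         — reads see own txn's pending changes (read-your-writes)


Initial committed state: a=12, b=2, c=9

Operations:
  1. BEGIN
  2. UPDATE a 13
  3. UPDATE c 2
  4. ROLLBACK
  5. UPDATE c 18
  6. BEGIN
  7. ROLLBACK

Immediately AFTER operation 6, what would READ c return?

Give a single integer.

Answer: 18

Derivation:
Initial committed: {a=12, b=2, c=9}
Op 1: BEGIN: in_txn=True, pending={}
Op 2: UPDATE a=13 (pending; pending now {a=13})
Op 3: UPDATE c=2 (pending; pending now {a=13, c=2})
Op 4: ROLLBACK: discarded pending ['a', 'c']; in_txn=False
Op 5: UPDATE c=18 (auto-commit; committed c=18)
Op 6: BEGIN: in_txn=True, pending={}
After op 6: visible(c) = 18 (pending={}, committed={a=12, b=2, c=18})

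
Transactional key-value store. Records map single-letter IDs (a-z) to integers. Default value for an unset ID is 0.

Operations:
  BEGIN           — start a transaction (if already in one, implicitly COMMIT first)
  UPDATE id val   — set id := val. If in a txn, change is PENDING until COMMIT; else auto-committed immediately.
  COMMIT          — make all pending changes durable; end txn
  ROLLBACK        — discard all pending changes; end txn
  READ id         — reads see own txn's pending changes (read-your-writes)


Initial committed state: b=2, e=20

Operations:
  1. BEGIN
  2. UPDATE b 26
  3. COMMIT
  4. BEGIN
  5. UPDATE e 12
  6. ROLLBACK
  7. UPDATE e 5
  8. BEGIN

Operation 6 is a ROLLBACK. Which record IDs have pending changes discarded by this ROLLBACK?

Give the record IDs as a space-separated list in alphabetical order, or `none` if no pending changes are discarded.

Initial committed: {b=2, e=20}
Op 1: BEGIN: in_txn=True, pending={}
Op 2: UPDATE b=26 (pending; pending now {b=26})
Op 3: COMMIT: merged ['b'] into committed; committed now {b=26, e=20}
Op 4: BEGIN: in_txn=True, pending={}
Op 5: UPDATE e=12 (pending; pending now {e=12})
Op 6: ROLLBACK: discarded pending ['e']; in_txn=False
Op 7: UPDATE e=5 (auto-commit; committed e=5)
Op 8: BEGIN: in_txn=True, pending={}
ROLLBACK at op 6 discards: ['e']

Answer: e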